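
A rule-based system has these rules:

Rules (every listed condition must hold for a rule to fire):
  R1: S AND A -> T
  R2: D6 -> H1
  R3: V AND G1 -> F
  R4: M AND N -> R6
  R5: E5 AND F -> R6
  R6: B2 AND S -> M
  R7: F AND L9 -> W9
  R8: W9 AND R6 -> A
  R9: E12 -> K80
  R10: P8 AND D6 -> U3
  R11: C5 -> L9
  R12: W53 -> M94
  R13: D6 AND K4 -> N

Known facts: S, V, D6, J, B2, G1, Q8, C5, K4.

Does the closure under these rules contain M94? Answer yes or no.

no

Round 1: R2 [D6 -> H1]; R3 [V AND G1 -> F]; R6 [B2 AND S -> M]; R11 [C5 -> L9]; R13 [D6 AND K4 -> N]. Adds H1, F, M, L9, N.
Round 2: R4 [M AND N -> R6]; R7 [F AND L9 -> W9]. Adds R6, W9.
Round 3: R8 [W9 AND R6 -> A]. Adds A.
Round 4: R1 [S AND A -> T]. Adds T.
Fixed point reached. M94 is concluded only by R12; R12 needs W53 (never derived).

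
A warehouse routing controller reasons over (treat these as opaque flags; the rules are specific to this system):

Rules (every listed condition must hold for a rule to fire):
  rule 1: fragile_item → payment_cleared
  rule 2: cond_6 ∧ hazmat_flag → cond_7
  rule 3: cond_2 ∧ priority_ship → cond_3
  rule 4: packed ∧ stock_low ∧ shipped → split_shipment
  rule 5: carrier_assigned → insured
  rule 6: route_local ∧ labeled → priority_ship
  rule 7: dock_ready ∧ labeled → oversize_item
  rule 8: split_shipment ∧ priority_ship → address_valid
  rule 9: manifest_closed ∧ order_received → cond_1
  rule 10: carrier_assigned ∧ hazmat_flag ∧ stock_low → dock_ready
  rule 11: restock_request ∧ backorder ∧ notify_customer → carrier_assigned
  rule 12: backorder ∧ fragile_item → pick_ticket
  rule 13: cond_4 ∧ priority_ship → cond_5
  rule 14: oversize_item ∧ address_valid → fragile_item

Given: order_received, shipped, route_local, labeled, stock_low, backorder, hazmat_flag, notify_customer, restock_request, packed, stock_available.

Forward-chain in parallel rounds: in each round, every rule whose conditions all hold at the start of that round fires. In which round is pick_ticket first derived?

Round 1: rule 4 [packed ∧ stock_low ∧ shipped → split_shipment]; rule 6 [route_local ∧ labeled → priority_ship]; rule 11 [restock_request ∧ backorder ∧ notify_customer → carrier_assigned]. Adds split_shipment, priority_ship, carrier_assigned.
Round 2: rule 5 [carrier_assigned → insured]; rule 8 [split_shipment ∧ priority_ship → address_valid]; rule 10 [carrier_assigned ∧ hazmat_flag ∧ stock_low → dock_ready]. Adds insured, address_valid, dock_ready.
Round 3: rule 7 [dock_ready ∧ labeled → oversize_item]. Adds oversize_item.
Round 4: rule 14 [oversize_item ∧ address_valid → fragile_item]. Adds fragile_item.
Round 5: rule 1 [fragile_item → payment_cleared]; rule 12 [backorder ∧ fragile_item → pick_ticket]. Adds payment_cleared, pick_ticket.
pick_ticket first appears in round 5.

5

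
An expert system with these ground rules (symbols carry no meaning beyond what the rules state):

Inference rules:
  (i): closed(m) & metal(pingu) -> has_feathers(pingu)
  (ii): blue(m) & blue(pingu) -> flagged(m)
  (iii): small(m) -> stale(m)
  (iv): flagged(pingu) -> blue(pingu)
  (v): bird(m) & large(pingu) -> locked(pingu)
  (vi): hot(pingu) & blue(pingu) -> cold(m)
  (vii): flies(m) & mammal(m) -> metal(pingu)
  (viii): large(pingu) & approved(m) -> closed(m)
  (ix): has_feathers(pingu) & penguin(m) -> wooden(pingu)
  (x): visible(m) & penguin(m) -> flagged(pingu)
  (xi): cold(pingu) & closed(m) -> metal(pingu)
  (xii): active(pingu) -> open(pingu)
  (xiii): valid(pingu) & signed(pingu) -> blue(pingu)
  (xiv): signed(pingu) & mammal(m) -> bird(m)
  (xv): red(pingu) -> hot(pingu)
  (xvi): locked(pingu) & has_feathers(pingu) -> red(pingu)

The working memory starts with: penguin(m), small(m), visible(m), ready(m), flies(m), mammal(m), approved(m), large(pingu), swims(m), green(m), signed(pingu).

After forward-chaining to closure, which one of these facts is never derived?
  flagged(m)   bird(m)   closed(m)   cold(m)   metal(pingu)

Round 1 — (iii), (vii), (viii), (x), (xiv), derive stale(m), metal(pingu), closed(m), flagged(pingu), bird(m).
Round 2 — (i), (iv), (v), derive has_feathers(pingu), blue(pingu), locked(pingu).
Round 3 — (ix), (xvi), derive wooden(pingu), red(pingu).
Round 4 — (xv), derive hot(pingu).
Round 5 — (vi), derive cold(m).
Derived: cold(m) (round 5), bird(m) (round 1), closed(m) (round 1), metal(pingu) (round 1). flagged(m) never appears in any round.

flagged(m)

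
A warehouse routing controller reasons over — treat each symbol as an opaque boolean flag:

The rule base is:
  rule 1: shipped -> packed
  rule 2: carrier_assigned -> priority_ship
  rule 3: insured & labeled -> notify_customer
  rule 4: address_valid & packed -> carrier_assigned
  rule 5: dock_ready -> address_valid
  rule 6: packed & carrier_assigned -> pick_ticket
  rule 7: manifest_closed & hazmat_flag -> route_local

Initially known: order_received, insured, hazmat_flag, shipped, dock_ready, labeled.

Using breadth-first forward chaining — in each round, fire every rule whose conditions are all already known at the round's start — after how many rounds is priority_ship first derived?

3

[1] rule 1 [shipped -> packed]; rule 3 [insured & labeled -> notify_customer]; rule 5 [dock_ready -> address_valid]. ⇒ new: packed, notify_customer, address_valid.
[2] rule 4 [address_valid & packed -> carrier_assigned]. ⇒ new: carrier_assigned.
[3] rule 2 [carrier_assigned -> priority_ship]; rule 6 [packed & carrier_assigned -> pick_ticket]. ⇒ new: priority_ship, pick_ticket.
priority_ship first appears in round 3.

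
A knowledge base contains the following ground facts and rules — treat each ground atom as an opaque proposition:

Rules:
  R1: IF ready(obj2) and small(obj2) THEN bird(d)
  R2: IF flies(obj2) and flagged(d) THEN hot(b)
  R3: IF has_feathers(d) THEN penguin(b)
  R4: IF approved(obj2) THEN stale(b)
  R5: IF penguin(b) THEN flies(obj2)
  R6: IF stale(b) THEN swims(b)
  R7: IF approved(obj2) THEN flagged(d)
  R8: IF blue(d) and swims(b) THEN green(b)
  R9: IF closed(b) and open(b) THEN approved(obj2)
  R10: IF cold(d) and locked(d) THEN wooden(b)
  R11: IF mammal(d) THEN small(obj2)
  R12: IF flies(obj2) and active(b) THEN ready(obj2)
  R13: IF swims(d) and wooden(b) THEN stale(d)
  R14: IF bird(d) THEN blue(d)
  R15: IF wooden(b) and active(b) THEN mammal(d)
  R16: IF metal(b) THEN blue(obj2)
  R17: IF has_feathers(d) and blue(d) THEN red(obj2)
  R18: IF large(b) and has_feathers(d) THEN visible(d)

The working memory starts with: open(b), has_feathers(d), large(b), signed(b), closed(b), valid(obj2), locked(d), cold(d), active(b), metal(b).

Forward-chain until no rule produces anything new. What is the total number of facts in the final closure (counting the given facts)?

27

[1] R3 [IF has_feathers(d) THEN penguin(b)]; R9 [IF closed(b) and open(b) THEN approved(obj2)]; R10 [IF cold(d) and locked(d) THEN wooden(b)]; R16 [IF metal(b) THEN blue(obj2)]; R18 [IF large(b) and has_feathers(d) THEN visible(d)]. ⇒ new: penguin(b), approved(obj2), wooden(b), blue(obj2), visible(d).
[2] R4 [IF approved(obj2) THEN stale(b)]; R5 [IF penguin(b) THEN flies(obj2)]; R7 [IF approved(obj2) THEN flagged(d)]; R15 [IF wooden(b) and active(b) THEN mammal(d)]. ⇒ new: stale(b), flies(obj2), flagged(d), mammal(d).
[3] R2 [IF flies(obj2) and flagged(d) THEN hot(b)]; R6 [IF stale(b) THEN swims(b)]; R11 [IF mammal(d) THEN small(obj2)]; R12 [IF flies(obj2) and active(b) THEN ready(obj2)]. ⇒ new: hot(b), swims(b), small(obj2), ready(obj2).
[4] R1 [IF ready(obj2) and small(obj2) THEN bird(d)]. ⇒ new: bird(d).
[5] R14 [IF bird(d) THEN blue(d)]. ⇒ new: blue(d).
[6] R8 [IF blue(d) and swims(b) THEN green(b)]; R17 [IF has_feathers(d) and blue(d) THEN red(obj2)]. ⇒ new: green(b), red(obj2).
Closure: {active(b), approved(obj2), bird(d), blue(d), blue(obj2), closed(b), cold(d), flagged(d), flies(obj2), green(b), has_feathers(d), hot(b), large(b), locked(d), mammal(d), metal(b), open(b), penguin(b), ready(obj2), red(obj2), signed(b), small(obj2), stale(b), swims(b), valid(obj2), visible(d), wooden(b)} — 27 facts.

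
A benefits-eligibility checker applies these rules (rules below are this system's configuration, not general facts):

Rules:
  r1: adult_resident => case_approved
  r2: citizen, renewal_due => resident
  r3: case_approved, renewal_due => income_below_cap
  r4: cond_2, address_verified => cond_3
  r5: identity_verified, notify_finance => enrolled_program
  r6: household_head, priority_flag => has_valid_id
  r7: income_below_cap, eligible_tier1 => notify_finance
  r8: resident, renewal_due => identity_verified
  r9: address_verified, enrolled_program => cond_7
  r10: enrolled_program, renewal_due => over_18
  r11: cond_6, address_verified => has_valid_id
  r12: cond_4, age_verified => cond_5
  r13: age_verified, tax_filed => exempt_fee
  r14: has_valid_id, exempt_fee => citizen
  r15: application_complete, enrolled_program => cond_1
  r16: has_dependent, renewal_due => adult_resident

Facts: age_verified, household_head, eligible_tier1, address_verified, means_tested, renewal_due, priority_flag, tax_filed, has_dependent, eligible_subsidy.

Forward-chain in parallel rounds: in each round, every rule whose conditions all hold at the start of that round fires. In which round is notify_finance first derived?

4

[1] r6 [household_head, priority_flag => has_valid_id]; r13 [age_verified, tax_filed => exempt_fee]; r16 [has_dependent, renewal_due => adult_resident]. ⇒ new: has_valid_id, exempt_fee, adult_resident.
[2] r1 [adult_resident => case_approved]; r14 [has_valid_id, exempt_fee => citizen]. ⇒ new: case_approved, citizen.
[3] r2 [citizen, renewal_due => resident]; r3 [case_approved, renewal_due => income_below_cap]. ⇒ new: resident, income_below_cap.
[4] r7 [income_below_cap, eligible_tier1 => notify_finance]; r8 [resident, renewal_due => identity_verified]. ⇒ new: notify_finance, identity_verified.
notify_finance first appears in round 4.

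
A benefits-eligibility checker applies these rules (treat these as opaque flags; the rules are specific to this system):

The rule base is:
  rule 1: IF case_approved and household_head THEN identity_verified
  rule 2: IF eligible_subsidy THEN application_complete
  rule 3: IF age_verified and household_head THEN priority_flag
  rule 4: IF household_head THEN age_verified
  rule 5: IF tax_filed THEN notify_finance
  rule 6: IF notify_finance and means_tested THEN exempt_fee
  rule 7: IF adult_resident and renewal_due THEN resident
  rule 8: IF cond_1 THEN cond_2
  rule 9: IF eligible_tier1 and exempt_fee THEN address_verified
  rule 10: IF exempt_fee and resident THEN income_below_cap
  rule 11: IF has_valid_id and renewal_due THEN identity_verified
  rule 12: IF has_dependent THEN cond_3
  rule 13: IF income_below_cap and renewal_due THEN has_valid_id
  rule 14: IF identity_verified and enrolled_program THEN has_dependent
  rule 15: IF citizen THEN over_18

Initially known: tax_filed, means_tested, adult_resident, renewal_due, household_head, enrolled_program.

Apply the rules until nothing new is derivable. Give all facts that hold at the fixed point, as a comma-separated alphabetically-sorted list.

Round 1: rule 4 [IF household_head THEN age_verified]; rule 5 [IF tax_filed THEN notify_finance]; rule 7 [IF adult_resident and renewal_due THEN resident]. New: age_verified, notify_finance, resident.
Round 2: rule 3 [IF age_verified and household_head THEN priority_flag]; rule 6 [IF notify_finance and means_tested THEN exempt_fee]. New: priority_flag, exempt_fee.
Round 3: rule 10 [IF exempt_fee and resident THEN income_below_cap]. New: income_below_cap.
Round 4: rule 13 [IF income_below_cap and renewal_due THEN has_valid_id]. New: has_valid_id.
Round 5: rule 11 [IF has_valid_id and renewal_due THEN identity_verified]. New: identity_verified.
Round 6: rule 14 [IF identity_verified and enrolled_program THEN has_dependent]. New: has_dependent.
Round 7: rule 12 [IF has_dependent THEN cond_3]. New: cond_3.

adult_resident, age_verified, cond_3, enrolled_program, exempt_fee, has_dependent, has_valid_id, household_head, identity_verified, income_below_cap, means_tested, notify_finance, priority_flag, renewal_due, resident, tax_filed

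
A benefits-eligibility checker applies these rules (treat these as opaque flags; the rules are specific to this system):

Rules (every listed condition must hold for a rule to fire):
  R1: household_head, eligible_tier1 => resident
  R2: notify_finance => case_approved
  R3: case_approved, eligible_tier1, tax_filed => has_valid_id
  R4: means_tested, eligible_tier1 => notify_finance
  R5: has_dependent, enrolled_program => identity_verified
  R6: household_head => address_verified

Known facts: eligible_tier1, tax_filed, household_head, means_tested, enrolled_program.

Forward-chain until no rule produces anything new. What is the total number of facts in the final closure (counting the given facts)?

10

[1] R1 [household_head, eligible_tier1 => resident]; R4 [means_tested, eligible_tier1 => notify_finance]; R6 [household_head => address_verified]. ⇒ new: resident, notify_finance, address_verified.
[2] R2 [notify_finance => case_approved]. ⇒ new: case_approved.
[3] R3 [case_approved, eligible_tier1, tax_filed => has_valid_id]. ⇒ new: has_valid_id.
Closure: {address_verified, case_approved, eligible_tier1, enrolled_program, has_valid_id, household_head, means_tested, notify_finance, resident, tax_filed} — 10 facts.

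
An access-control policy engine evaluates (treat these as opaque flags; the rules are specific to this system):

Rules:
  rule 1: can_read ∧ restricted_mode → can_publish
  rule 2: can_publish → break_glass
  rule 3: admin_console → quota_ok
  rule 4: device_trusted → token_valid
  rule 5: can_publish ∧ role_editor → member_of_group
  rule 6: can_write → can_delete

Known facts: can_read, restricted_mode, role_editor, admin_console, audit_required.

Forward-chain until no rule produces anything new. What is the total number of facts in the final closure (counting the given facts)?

9

Round 1 fires rule 1, rule 3, giving can_publish, quota_ok.
Round 2 fires rule 2, rule 5, giving break_glass, member_of_group.
Closure: {admin_console, audit_required, break_glass, can_publish, can_read, member_of_group, quota_ok, restricted_mode, role_editor} — 9 facts.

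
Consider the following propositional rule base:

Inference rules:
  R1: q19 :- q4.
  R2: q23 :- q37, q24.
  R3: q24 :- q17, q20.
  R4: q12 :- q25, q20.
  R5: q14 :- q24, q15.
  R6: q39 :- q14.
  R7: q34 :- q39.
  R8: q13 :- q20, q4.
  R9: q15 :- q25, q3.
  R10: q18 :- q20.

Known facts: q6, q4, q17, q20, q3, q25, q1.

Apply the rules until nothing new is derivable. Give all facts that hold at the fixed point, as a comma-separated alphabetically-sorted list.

Round 1: R1 [q19 :- q4.]; R3 [q24 :- q17, q20.]; R4 [q12 :- q25, q20.]; R8 [q13 :- q20, q4.]; R9 [q15 :- q25, q3.]; R10 [q18 :- q20.]. Adds q19, q24, q12, q13, q15, q18.
Round 2: R5 [q14 :- q24, q15.]. Adds q14.
Round 3: R6 [q39 :- q14.]. Adds q39.
Round 4: R7 [q34 :- q39.]. Adds q34.

q1, q12, q13, q14, q15, q17, q18, q19, q20, q24, q25, q3, q34, q39, q4, q6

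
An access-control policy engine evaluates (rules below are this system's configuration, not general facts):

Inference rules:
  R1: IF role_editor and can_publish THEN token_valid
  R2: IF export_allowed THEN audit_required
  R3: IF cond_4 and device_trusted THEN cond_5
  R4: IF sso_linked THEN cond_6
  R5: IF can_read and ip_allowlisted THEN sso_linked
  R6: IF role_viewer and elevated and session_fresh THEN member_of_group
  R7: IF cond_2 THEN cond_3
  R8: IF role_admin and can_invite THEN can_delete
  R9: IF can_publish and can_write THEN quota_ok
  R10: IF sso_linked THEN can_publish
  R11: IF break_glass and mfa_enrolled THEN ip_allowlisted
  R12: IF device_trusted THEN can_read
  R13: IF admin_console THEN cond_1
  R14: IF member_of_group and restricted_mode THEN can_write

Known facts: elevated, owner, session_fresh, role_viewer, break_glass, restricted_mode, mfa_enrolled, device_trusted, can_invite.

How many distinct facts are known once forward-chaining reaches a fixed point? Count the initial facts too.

Round 1 fires R6, R11, R12, giving member_of_group, ip_allowlisted, can_read.
Round 2 fires R5, R14, giving sso_linked, can_write.
Round 3 fires R4, R10, giving cond_6, can_publish.
Round 4 fires R9, giving quota_ok.
Closure: {break_glass, can_invite, can_publish, can_read, can_write, cond_6, device_trusted, elevated, ip_allowlisted, member_of_group, mfa_enrolled, owner, quota_ok, restricted_mode, role_viewer, session_fresh, sso_linked} — 17 facts.

17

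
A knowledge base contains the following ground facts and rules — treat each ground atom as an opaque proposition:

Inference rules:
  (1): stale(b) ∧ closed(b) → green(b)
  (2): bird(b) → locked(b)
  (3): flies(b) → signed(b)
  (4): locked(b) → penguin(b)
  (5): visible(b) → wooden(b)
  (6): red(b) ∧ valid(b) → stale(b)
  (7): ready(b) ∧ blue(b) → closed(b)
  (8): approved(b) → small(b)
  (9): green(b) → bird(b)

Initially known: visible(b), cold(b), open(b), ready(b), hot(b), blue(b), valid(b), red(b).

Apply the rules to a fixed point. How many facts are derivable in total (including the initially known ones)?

15

Round 1 fires (5), (6), (7), giving wooden(b), stale(b), closed(b).
Round 2 fires (1), giving green(b).
Round 3 fires (9), giving bird(b).
Round 4 fires (2), giving locked(b).
Round 5 fires (4), giving penguin(b).
Closure: {bird(b), blue(b), closed(b), cold(b), green(b), hot(b), locked(b), open(b), penguin(b), ready(b), red(b), stale(b), valid(b), visible(b), wooden(b)} — 15 facts.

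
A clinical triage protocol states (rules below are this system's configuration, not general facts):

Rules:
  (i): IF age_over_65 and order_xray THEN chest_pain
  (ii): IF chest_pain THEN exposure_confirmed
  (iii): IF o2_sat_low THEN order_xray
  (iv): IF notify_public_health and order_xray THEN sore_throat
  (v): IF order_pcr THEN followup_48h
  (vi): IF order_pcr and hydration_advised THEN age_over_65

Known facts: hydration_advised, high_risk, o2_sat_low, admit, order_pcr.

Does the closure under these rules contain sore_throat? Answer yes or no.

Round 1 — (iii), (v), (vi), derive order_xray, followup_48h, age_over_65.
Round 2 — (i), derive chest_pain.
Round 3 — (ii), derive exposure_confirmed.
Fixed point reached. sore_throat is concluded only by (iv); (iv) needs notify_public_health (never derived).

no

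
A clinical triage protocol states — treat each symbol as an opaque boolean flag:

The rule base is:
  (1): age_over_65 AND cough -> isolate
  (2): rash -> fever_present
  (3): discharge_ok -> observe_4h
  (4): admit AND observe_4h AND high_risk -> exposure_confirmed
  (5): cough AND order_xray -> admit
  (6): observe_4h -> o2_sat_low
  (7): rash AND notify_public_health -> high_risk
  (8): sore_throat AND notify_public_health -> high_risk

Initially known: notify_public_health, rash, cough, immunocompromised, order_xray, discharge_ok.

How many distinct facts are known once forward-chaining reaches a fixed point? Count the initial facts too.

Round 1 fires (2), (3), (5), (7), giving fever_present, observe_4h, admit, high_risk.
Round 2 fires (4), (6), giving exposure_confirmed, o2_sat_low.
Closure: {admit, cough, discharge_ok, exposure_confirmed, fever_present, high_risk, immunocompromised, notify_public_health, o2_sat_low, observe_4h, order_xray, rash} — 12 facts.

12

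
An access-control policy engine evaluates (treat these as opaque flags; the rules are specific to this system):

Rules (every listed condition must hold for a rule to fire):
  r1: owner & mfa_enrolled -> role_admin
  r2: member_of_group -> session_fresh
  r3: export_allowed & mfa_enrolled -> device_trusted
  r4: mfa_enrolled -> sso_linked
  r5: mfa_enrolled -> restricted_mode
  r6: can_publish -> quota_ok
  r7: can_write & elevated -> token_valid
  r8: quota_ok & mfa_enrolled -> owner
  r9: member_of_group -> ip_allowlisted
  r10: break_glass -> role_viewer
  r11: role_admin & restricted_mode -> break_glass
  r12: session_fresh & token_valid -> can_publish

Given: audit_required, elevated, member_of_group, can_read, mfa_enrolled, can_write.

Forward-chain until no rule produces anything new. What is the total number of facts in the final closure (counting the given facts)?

[1] r2 [member_of_group -> session_fresh]; r4 [mfa_enrolled -> sso_linked]; r5 [mfa_enrolled -> restricted_mode]; r7 [can_write & elevated -> token_valid]; r9 [member_of_group -> ip_allowlisted]. ⇒ new: session_fresh, sso_linked, restricted_mode, token_valid, ip_allowlisted.
[2] r12 [session_fresh & token_valid -> can_publish]. ⇒ new: can_publish.
[3] r6 [can_publish -> quota_ok]. ⇒ new: quota_ok.
[4] r8 [quota_ok & mfa_enrolled -> owner]. ⇒ new: owner.
[5] r1 [owner & mfa_enrolled -> role_admin]. ⇒ new: role_admin.
[6] r11 [role_admin & restricted_mode -> break_glass]. ⇒ new: break_glass.
[7] r10 [break_glass -> role_viewer]. ⇒ new: role_viewer.
Closure: {audit_required, break_glass, can_publish, can_read, can_write, elevated, ip_allowlisted, member_of_group, mfa_enrolled, owner, quota_ok, restricted_mode, role_admin, role_viewer, session_fresh, sso_linked, token_valid} — 17 facts.

17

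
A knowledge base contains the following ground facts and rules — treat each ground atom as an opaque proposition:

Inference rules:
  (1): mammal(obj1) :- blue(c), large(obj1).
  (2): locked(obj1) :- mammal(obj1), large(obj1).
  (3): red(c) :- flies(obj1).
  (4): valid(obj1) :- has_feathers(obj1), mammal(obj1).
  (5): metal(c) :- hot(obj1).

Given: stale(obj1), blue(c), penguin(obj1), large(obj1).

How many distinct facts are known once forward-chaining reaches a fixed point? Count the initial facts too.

6

Round 1: (1) [mammal(obj1) :- blue(c), large(obj1).]. New: mammal(obj1).
Round 2: (2) [locked(obj1) :- mammal(obj1), large(obj1).]. New: locked(obj1).
Closure: {blue(c), large(obj1), locked(obj1), mammal(obj1), penguin(obj1), stale(obj1)} — 6 facts.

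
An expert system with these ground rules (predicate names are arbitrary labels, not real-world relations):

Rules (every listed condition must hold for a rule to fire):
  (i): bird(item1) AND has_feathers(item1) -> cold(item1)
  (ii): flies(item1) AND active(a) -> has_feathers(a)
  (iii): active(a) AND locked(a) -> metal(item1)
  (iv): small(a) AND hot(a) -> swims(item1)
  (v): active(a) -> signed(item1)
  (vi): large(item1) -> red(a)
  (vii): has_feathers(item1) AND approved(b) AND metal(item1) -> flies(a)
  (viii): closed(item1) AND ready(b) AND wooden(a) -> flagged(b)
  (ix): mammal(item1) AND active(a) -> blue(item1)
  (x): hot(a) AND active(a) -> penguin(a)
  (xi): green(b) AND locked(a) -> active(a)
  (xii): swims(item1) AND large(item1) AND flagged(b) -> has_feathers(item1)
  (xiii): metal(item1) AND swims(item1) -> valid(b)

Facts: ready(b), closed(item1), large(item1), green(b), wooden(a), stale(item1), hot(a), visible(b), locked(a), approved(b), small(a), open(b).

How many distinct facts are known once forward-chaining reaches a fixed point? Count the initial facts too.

Round 1: (iv) [small(a) AND hot(a) -> swims(item1)]; (vi) [large(item1) -> red(a)]; (viii) [closed(item1) AND ready(b) AND wooden(a) -> flagged(b)]; (xi) [green(b) AND locked(a) -> active(a)]. Adds swims(item1), red(a), flagged(b), active(a).
Round 2: (iii) [active(a) AND locked(a) -> metal(item1)]; (v) [active(a) -> signed(item1)]; (x) [hot(a) AND active(a) -> penguin(a)]; (xii) [swims(item1) AND large(item1) AND flagged(b) -> has_feathers(item1)]. Adds metal(item1), signed(item1), penguin(a), has_feathers(item1).
Round 3: (vii) [has_feathers(item1) AND approved(b) AND metal(item1) -> flies(a)]; (xiii) [metal(item1) AND swims(item1) -> valid(b)]. Adds flies(a), valid(b).
Closure: {active(a), approved(b), closed(item1), flagged(b), flies(a), green(b), has_feathers(item1), hot(a), large(item1), locked(a), metal(item1), open(b), penguin(a), ready(b), red(a), signed(item1), small(a), stale(item1), swims(item1), valid(b), visible(b), wooden(a)} — 22 facts.

22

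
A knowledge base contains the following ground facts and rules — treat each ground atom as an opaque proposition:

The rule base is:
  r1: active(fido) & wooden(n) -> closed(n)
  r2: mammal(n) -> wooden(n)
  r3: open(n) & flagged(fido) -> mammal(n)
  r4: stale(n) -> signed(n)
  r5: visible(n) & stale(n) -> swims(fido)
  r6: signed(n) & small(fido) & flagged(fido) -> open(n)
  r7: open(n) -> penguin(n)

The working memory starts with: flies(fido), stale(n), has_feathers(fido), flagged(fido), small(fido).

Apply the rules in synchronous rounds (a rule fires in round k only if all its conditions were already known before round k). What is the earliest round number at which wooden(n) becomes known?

[1] r4 [stale(n) -> signed(n)]. ⇒ new: signed(n).
[2] r6 [signed(n) & small(fido) & flagged(fido) -> open(n)]. ⇒ new: open(n).
[3] r3 [open(n) & flagged(fido) -> mammal(n)]; r7 [open(n) -> penguin(n)]. ⇒ new: mammal(n), penguin(n).
[4] r2 [mammal(n) -> wooden(n)]. ⇒ new: wooden(n).
wooden(n) first appears in round 4.

4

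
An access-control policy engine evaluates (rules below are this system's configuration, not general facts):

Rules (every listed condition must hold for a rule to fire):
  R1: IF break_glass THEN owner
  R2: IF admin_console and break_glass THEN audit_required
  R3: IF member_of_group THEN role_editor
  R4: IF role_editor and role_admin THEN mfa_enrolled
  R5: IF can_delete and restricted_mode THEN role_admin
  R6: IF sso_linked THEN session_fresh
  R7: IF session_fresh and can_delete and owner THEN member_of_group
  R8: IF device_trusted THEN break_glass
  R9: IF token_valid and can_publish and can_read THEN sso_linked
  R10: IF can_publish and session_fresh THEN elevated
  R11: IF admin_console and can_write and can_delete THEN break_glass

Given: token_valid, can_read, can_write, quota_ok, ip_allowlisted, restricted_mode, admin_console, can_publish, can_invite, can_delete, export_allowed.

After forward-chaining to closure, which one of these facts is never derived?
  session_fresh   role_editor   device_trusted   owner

device_trusted

Round 1: R5 [IF can_delete and restricted_mode THEN role_admin]; R9 [IF token_valid and can_publish and can_read THEN sso_linked]; R11 [IF admin_console and can_write and can_delete THEN break_glass]. Adds role_admin, sso_linked, break_glass.
Round 2: R1 [IF break_glass THEN owner]; R2 [IF admin_console and break_glass THEN audit_required]; R6 [IF sso_linked THEN session_fresh]. Adds owner, audit_required, session_fresh.
Round 3: R7 [IF session_fresh and can_delete and owner THEN member_of_group]; R10 [IF can_publish and session_fresh THEN elevated]. Adds member_of_group, elevated.
Round 4: R3 [IF member_of_group THEN role_editor]. Adds role_editor.
Round 5: R4 [IF role_editor and role_admin THEN mfa_enrolled]. Adds mfa_enrolled.
Derived: owner (round 2), session_fresh (round 2), role_editor (round 4). device_trusted never appears in any round.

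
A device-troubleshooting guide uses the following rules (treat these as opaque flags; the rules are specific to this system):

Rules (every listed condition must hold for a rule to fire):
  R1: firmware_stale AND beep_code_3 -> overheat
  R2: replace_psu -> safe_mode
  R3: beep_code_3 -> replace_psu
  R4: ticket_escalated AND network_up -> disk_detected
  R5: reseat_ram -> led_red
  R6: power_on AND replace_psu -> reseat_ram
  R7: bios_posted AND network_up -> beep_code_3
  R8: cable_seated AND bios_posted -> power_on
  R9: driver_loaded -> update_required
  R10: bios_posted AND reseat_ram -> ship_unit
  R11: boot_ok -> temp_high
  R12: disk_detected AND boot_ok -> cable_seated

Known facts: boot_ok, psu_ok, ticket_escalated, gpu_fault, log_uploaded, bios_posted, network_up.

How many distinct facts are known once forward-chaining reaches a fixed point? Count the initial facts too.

17

Round 1 fires R4, R7, R11, giving disk_detected, beep_code_3, temp_high.
Round 2 fires R3, R12, giving replace_psu, cable_seated.
Round 3 fires R2, R8, giving safe_mode, power_on.
Round 4 fires R6, giving reseat_ram.
Round 5 fires R5, R10, giving led_red, ship_unit.
Closure: {beep_code_3, bios_posted, boot_ok, cable_seated, disk_detected, gpu_fault, led_red, log_uploaded, network_up, power_on, psu_ok, replace_psu, reseat_ram, safe_mode, ship_unit, temp_high, ticket_escalated} — 17 facts.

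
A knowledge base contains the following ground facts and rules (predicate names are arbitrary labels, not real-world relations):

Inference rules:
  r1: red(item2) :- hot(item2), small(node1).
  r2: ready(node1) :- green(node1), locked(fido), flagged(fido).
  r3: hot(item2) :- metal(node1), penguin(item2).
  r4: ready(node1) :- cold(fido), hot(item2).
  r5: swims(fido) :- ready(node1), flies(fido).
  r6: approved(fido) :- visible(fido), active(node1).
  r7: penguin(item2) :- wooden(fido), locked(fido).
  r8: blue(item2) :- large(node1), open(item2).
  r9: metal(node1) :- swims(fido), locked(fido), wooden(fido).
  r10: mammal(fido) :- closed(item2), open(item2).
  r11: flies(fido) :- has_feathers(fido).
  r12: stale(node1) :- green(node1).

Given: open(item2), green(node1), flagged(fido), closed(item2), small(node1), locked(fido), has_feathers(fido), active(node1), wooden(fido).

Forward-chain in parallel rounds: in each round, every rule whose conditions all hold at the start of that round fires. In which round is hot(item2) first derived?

Round 1 fires r2, r7, r10, r11, r12, giving ready(node1), penguin(item2), mammal(fido), flies(fido), stale(node1).
Round 2 fires r5, giving swims(fido).
Round 3 fires r9, giving metal(node1).
Round 4 fires r3, giving hot(item2).
hot(item2) first appears in round 4.

4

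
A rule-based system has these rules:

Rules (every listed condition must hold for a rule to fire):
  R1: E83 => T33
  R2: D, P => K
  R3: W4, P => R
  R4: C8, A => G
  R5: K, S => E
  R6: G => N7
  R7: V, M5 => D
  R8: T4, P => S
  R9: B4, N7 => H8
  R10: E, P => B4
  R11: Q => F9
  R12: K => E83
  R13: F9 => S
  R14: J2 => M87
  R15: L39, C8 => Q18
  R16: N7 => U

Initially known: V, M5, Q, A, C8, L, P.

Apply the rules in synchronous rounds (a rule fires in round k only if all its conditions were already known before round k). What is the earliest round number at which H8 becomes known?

5

Round 1 — R4, R7, R11, derive G, D, F9.
Round 2 — R2, R6, R13, derive K, N7, S.
Round 3 — R5, R12, R16, derive E, E83, U.
Round 4 — R1, R10, derive T33, B4.
Round 5 — R9, derive H8.
H8 first appears in round 5.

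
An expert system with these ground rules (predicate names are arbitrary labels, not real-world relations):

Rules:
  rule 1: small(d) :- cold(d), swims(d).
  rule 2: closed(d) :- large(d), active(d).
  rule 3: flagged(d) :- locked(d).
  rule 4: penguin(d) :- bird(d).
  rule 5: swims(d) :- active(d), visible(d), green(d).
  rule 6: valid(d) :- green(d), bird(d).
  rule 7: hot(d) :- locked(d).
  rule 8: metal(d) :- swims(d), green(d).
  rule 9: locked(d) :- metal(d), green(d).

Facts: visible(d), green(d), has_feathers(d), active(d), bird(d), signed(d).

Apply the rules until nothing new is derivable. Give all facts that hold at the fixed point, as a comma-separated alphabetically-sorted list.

Round 1: rule 4 [penguin(d) :- bird(d).]; rule 5 [swims(d) :- active(d), visible(d), green(d).]; rule 6 [valid(d) :- green(d), bird(d).]. Adds penguin(d), swims(d), valid(d).
Round 2: rule 8 [metal(d) :- swims(d), green(d).]. Adds metal(d).
Round 3: rule 9 [locked(d) :- metal(d), green(d).]. Adds locked(d).
Round 4: rule 3 [flagged(d) :- locked(d).]; rule 7 [hot(d) :- locked(d).]. Adds flagged(d), hot(d).

active(d), bird(d), flagged(d), green(d), has_feathers(d), hot(d), locked(d), metal(d), penguin(d), signed(d), swims(d), valid(d), visible(d)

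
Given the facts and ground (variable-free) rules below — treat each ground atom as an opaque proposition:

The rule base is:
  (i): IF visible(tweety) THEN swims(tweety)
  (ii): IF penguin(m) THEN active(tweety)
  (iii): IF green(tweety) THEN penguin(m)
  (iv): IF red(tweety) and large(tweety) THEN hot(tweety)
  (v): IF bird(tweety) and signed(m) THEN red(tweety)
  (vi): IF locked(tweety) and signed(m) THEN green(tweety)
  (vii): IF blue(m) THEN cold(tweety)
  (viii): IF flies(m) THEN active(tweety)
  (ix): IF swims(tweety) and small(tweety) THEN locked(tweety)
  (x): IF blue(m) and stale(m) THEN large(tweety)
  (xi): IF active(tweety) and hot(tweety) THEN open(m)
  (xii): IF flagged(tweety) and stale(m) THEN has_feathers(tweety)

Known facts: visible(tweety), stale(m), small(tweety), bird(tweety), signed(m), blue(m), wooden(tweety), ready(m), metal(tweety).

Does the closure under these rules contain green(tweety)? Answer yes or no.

yes

Round 1 — (i), (v), (vii), (x), derive swims(tweety), red(tweety), cold(tweety), large(tweety).
Round 2 — (iv), (ix), derive hot(tweety), locked(tweety).
Round 3 — (vi), derive green(tweety).
Round 4 — (iii), derive penguin(m).
Round 5 — (ii), derive active(tweety).
Round 6 — (xi), derive open(m).
green(tweety) appears in round 3, so it is derivable.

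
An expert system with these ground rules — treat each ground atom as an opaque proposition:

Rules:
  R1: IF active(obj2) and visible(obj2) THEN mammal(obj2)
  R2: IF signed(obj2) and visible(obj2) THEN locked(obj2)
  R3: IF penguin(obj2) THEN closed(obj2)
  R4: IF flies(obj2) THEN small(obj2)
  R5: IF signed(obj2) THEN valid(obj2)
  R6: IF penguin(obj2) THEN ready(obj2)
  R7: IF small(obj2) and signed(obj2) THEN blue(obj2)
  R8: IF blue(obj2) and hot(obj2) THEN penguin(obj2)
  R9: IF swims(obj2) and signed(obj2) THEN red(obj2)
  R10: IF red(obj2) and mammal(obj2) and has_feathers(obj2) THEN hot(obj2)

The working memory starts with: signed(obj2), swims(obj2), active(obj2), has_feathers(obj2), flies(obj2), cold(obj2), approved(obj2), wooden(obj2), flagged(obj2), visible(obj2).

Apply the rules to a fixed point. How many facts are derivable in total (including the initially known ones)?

Round 1 fires R1, R2, R4, R5, R9, giving mammal(obj2), locked(obj2), small(obj2), valid(obj2), red(obj2).
Round 2 fires R7, R10, giving blue(obj2), hot(obj2).
Round 3 fires R8, giving penguin(obj2).
Round 4 fires R3, R6, giving closed(obj2), ready(obj2).
Closure: {active(obj2), approved(obj2), blue(obj2), closed(obj2), cold(obj2), flagged(obj2), flies(obj2), has_feathers(obj2), hot(obj2), locked(obj2), mammal(obj2), penguin(obj2), ready(obj2), red(obj2), signed(obj2), small(obj2), swims(obj2), valid(obj2), visible(obj2), wooden(obj2)} — 20 facts.

20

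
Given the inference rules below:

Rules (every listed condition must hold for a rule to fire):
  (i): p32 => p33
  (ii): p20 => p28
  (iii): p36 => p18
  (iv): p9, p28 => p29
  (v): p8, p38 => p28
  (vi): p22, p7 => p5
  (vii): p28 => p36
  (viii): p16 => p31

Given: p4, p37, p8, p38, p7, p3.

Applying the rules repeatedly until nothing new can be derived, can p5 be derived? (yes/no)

Round 1: (v) [p8, p38 => p28]. Adds p28.
Round 2: (vii) [p28 => p36]. Adds p36.
Round 3: (iii) [p36 => p18]. Adds p18.
Fixed point reached. p5 is concluded only by (vi); (vi) needs p22 (never derived).

no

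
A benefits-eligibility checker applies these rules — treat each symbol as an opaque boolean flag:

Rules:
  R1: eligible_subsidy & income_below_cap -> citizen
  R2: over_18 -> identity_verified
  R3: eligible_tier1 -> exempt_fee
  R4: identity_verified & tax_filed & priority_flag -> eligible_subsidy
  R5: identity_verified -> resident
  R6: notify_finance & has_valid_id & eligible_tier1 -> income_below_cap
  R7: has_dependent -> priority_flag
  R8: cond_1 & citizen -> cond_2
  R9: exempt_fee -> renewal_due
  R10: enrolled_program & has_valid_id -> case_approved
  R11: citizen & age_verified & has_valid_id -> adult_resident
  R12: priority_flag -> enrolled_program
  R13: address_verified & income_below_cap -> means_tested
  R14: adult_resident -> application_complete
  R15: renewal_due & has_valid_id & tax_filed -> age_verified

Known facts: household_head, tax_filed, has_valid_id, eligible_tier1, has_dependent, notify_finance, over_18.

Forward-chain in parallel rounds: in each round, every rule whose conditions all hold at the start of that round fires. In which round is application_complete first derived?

5

Round 1 fires R2, R3, R6, R7, giving identity_verified, exempt_fee, income_below_cap, priority_flag.
Round 2 fires R4, R5, R9, R12, giving eligible_subsidy, resident, renewal_due, enrolled_program.
Round 3 fires R1, R10, R15, giving citizen, case_approved, age_verified.
Round 4 fires R11, giving adult_resident.
Round 5 fires R14, giving application_complete.
application_complete first appears in round 5.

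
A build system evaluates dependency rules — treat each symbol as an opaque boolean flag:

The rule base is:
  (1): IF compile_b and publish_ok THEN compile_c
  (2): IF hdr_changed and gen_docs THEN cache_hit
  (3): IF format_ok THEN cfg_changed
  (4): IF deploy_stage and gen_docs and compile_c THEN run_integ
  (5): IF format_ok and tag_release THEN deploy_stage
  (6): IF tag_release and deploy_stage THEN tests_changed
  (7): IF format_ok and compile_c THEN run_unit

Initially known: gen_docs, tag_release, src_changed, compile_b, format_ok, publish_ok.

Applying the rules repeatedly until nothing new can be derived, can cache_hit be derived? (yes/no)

Round 1 — (1), (3), (5), derive compile_c, cfg_changed, deploy_stage.
Round 2 — (4), (6), (7), derive run_integ, tests_changed, run_unit.
Fixed point reached. cache_hit is concluded only by (2); (2) needs hdr_changed (never derived).

no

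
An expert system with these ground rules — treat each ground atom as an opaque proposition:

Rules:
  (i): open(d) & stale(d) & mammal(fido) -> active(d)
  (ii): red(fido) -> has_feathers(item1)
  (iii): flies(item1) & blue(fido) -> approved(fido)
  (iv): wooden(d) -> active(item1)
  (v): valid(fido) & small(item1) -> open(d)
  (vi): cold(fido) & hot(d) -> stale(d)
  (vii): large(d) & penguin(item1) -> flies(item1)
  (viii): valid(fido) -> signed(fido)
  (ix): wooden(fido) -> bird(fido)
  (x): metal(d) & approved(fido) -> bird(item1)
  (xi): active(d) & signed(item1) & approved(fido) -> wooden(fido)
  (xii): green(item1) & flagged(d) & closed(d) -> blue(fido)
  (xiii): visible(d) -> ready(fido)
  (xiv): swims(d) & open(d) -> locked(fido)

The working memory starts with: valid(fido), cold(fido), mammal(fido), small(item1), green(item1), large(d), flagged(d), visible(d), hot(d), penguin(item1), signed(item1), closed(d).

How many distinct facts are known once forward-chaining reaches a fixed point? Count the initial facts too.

22

Round 1 fires (v), (vi), (vii), (viii), (xii), (xiii), giving open(d), stale(d), flies(item1), signed(fido), blue(fido), ready(fido).
Round 2 fires (i), (iii), giving active(d), approved(fido).
Round 3 fires (xi), giving wooden(fido).
Round 4 fires (ix), giving bird(fido).
Closure: {active(d), approved(fido), bird(fido), blue(fido), closed(d), cold(fido), flagged(d), flies(item1), green(item1), hot(d), large(d), mammal(fido), open(d), penguin(item1), ready(fido), signed(fido), signed(item1), small(item1), stale(d), valid(fido), visible(d), wooden(fido)} — 22 facts.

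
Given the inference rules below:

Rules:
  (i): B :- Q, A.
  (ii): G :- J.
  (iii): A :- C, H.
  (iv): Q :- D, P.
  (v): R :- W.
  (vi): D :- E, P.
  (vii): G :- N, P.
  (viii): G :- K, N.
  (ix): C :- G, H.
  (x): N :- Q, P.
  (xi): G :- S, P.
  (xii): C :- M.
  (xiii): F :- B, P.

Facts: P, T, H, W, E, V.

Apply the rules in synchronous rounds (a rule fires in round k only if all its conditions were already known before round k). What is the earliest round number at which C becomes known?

Round 1: (v) [R :- W.]; (vi) [D :- E, P.]. Adds R, D.
Round 2: (iv) [Q :- D, P.]. Adds Q.
Round 3: (x) [N :- Q, P.]. Adds N.
Round 4: (vii) [G :- N, P.]. Adds G.
Round 5: (ix) [C :- G, H.]. Adds C.
C first appears in round 5.

5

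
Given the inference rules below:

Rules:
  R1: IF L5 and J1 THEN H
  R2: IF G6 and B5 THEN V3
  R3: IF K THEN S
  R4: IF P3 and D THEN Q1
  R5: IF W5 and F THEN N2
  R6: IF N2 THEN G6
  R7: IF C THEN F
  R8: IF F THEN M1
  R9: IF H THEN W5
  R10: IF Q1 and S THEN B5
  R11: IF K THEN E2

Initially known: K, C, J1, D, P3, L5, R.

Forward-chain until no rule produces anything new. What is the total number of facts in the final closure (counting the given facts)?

Round 1: R1 [IF L5 and J1 THEN H]; R3 [IF K THEN S]; R4 [IF P3 and D THEN Q1]; R7 [IF C THEN F]; R11 [IF K THEN E2]. New: H, S, Q1, F, E2.
Round 2: R8 [IF F THEN M1]; R9 [IF H THEN W5]; R10 [IF Q1 and S THEN B5]. New: M1, W5, B5.
Round 3: R5 [IF W5 and F THEN N2]. New: N2.
Round 4: R6 [IF N2 THEN G6]. New: G6.
Round 5: R2 [IF G6 and B5 THEN V3]. New: V3.
Closure: {B5, C, D, E2, F, G6, H, J1, K, L5, M1, N2, P3, Q1, R, S, V3, W5} — 18 facts.

18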